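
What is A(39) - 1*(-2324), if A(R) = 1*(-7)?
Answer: 2317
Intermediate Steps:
A(R) = -7
A(39) - 1*(-2324) = -7 - 1*(-2324) = -7 + 2324 = 2317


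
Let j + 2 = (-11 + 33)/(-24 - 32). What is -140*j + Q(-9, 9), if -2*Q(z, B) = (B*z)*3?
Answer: 913/2 ≈ 456.50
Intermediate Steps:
Q(z, B) = -3*B*z/2 (Q(z, B) = -B*z*3/2 = -3*B*z/2)
j = -67/28 (j = -2 + (-11 + 33)/(-24 - 32) = -2 + 22/(-56) = -2 + 22*(-1/56) = -2 - 11/28 = -67/28 ≈ -2.3929)
-140*j + Q(-9, 9) = -140*(-67/28) - 3/2*9*(-9) = 335 + 243/2 = 913/2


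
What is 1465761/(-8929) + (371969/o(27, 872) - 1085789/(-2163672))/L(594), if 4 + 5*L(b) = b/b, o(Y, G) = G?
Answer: -1383433156060531/1579363180794 ≈ -875.94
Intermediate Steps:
L(b) = -⅗ (L(b) = -⅘ + (b/b)/5 = -⅘ + (⅕)*1 = -⅘ + ⅕ = -⅗)
1465761/(-8929) + (371969/o(27, 872) - 1085789/(-2163672))/L(594) = 1465761/(-8929) + (371969/872 - 1085789/(-2163672))/(-⅗) = 1465761*(-1/8929) + (371969*(1/872) - 1085789*(-1/2163672))*(-5/3) = -1465761/8929 + (371969/872 + 1085789/2163672)*(-5/3) = -1465761/8929 + (25180178693/58960062)*(-5/3) = -1465761/8929 - 125900893465/176880186 = -1383433156060531/1579363180794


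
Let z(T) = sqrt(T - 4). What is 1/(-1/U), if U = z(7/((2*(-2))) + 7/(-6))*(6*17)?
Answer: -17*I*sqrt(249) ≈ -268.26*I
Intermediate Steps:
z(T) = sqrt(-4 + T)
U = 17*I*sqrt(249) (U = sqrt(-4 + (7/((2*(-2))) + 7/(-6)))*(6*17) = sqrt(-4 + (7/(-4) + 7*(-1/6)))*102 = sqrt(-4 + (7*(-1/4) - 7/6))*102 = sqrt(-4 + (-7/4 - 7/6))*102 = sqrt(-4 - 35/12)*102 = sqrt(-83/12)*102 = (I*sqrt(249)/6)*102 = 17*I*sqrt(249) ≈ 268.26*I)
1/(-1/U) = 1/(-1/(17*I*sqrt(249))) = 1/(-(-1)*I*sqrt(249)/4233) = 1/(I*sqrt(249)/4233) = -17*I*sqrt(249)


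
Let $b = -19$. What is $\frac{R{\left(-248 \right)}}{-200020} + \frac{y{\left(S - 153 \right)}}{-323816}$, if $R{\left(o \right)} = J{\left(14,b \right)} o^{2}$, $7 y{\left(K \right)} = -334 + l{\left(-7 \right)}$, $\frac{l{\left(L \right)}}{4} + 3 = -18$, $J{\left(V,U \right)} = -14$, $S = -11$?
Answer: $\frac{243981197029}{56673466780} \approx 4.305$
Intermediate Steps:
$l{\left(L \right)} = -84$ ($l{\left(L \right)} = -12 + 4 \left(-18\right) = -12 - 72 = -84$)
$y{\left(K \right)} = - \frac{418}{7}$ ($y{\left(K \right)} = \frac{-334 - 84}{7} = \frac{1}{7} \left(-418\right) = - \frac{418}{7}$)
$R{\left(o \right)} = - 14 o^{2}$
$\frac{R{\left(-248 \right)}}{-200020} + \frac{y{\left(S - 153 \right)}}{-323816} = \frac{\left(-14\right) \left(-248\right)^{2}}{-200020} - \frac{418}{7 \left(-323816\right)} = \left(-14\right) 61504 \left(- \frac{1}{200020}\right) - - \frac{209}{1133356} = \left(-861056\right) \left(- \frac{1}{200020}\right) + \frac{209}{1133356} = \frac{215264}{50005} + \frac{209}{1133356} = \frac{243981197029}{56673466780}$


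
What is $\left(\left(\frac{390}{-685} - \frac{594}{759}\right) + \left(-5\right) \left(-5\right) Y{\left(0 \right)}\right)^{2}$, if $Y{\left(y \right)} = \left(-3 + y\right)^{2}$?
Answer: $\frac{496623231225}{9928801} \approx 50018.0$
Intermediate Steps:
$\left(\left(\frac{390}{-685} - \frac{594}{759}\right) + \left(-5\right) \left(-5\right) Y{\left(0 \right)}\right)^{2} = \left(\left(\frac{390}{-685} - \frac{594}{759}\right) + \left(-5\right) \left(-5\right) \left(-3 + 0\right)^{2}\right)^{2} = \left(\left(390 \left(- \frac{1}{685}\right) - \frac{18}{23}\right) + 25 \left(-3\right)^{2}\right)^{2} = \left(\left(- \frac{78}{137} - \frac{18}{23}\right) + 25 \cdot 9\right)^{2} = \left(- \frac{4260}{3151} + 225\right)^{2} = \left(\frac{704715}{3151}\right)^{2} = \frac{496623231225}{9928801}$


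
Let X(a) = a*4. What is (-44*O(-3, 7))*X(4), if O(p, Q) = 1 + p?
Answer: 1408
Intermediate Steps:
X(a) = 4*a
(-44*O(-3, 7))*X(4) = (-44*(1 - 3))*(4*4) = -44*(-2)*16 = 88*16 = 1408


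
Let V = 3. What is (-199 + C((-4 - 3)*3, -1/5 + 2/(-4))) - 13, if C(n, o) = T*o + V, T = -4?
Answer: -1031/5 ≈ -206.20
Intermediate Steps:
C(n, o) = 3 - 4*o (C(n, o) = -4*o + 3 = 3 - 4*o)
(-199 + C((-4 - 3)*3, -1/5 + 2/(-4))) - 13 = (-199 + (3 - 4*(-1/5 + 2/(-4)))) - 13 = (-199 + (3 - 4*(-1*1/5 + 2*(-1/4)))) - 13 = (-199 + (3 - 4*(-1/5 - 1/2))) - 13 = (-199 + (3 - 4*(-7/10))) - 13 = (-199 + (3 + 14/5)) - 13 = (-199 + 29/5) - 13 = -966/5 - 13 = -1031/5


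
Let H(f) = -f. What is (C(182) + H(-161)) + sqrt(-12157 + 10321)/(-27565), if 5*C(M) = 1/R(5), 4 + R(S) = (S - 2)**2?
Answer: 4026/25 - 6*I*sqrt(51)/27565 ≈ 161.04 - 0.0015545*I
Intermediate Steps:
R(S) = -4 + (-2 + S)**2 (R(S) = -4 + (S - 2)**2 = -4 + (-2 + S)**2)
C(M) = 1/25 (C(M) = 1/(5*((5*(-4 + 5)))) = 1/(5*((5*1))) = (1/5)/5 = (1/5)*(1/5) = 1/25)
(C(182) + H(-161)) + sqrt(-12157 + 10321)/(-27565) = (1/25 - 1*(-161)) + sqrt(-12157 + 10321)/(-27565) = (1/25 + 161) + sqrt(-1836)*(-1/27565) = 4026/25 + (6*I*sqrt(51))*(-1/27565) = 4026/25 - 6*I*sqrt(51)/27565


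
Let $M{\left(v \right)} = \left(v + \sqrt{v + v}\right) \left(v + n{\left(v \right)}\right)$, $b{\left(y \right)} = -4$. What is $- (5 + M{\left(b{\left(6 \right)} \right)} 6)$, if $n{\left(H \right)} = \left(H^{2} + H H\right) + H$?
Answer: $571 - 288 i \sqrt{2} \approx 571.0 - 407.29 i$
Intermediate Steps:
$n{\left(H \right)} = H + 2 H^{2}$ ($n{\left(H \right)} = \left(H^{2} + H^{2}\right) + H = 2 H^{2} + H = H + 2 H^{2}$)
$M{\left(v \right)} = \left(v + v \left(1 + 2 v\right)\right) \left(v + \sqrt{2} \sqrt{v}\right)$ ($M{\left(v \right)} = \left(v + \sqrt{v + v}\right) \left(v + v \left(1 + 2 v\right)\right) = \left(v + \sqrt{2 v}\right) \left(v + v \left(1 + 2 v\right)\right) = \left(v + \sqrt{2} \sqrt{v}\right) \left(v + v \left(1 + 2 v\right)\right) = \left(v + v \left(1 + 2 v\right)\right) \left(v + \sqrt{2} \sqrt{v}\right)$)
$- (5 + M{\left(b{\left(6 \right)} \right)} 6) = - (5 + \left(2 \left(-4\right)^{2} + 2 \left(-4\right)^{3} + 2 \sqrt{2} \left(-4\right)^{\frac{3}{2}} + 2 \sqrt{2} \left(-4\right)^{\frac{5}{2}}\right) 6) = - (5 + \left(2 \cdot 16 + 2 \left(-64\right) + 2 \sqrt{2} \left(- 8 i\right) + 2 \sqrt{2} \cdot 32 i\right) 6) = - (5 + \left(32 - 128 - 16 i \sqrt{2} + 64 i \sqrt{2}\right) 6) = - (5 + \left(-96 + 48 i \sqrt{2}\right) 6) = - (5 - \left(576 - 288 i \sqrt{2}\right)) = - (-571 + 288 i \sqrt{2}) = 571 - 288 i \sqrt{2}$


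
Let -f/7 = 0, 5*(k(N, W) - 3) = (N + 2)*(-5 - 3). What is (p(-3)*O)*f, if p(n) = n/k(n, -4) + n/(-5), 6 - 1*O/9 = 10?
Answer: 0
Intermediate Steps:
k(N, W) = -⅕ - 8*N/5 (k(N, W) = 3 + ((N + 2)*(-5 - 3))/5 = 3 + ((2 + N)*(-8))/5 = 3 + (-16 - 8*N)/5 = 3 + (-16/5 - 8*N/5) = -⅕ - 8*N/5)
O = -36 (O = 54 - 9*10 = 54 - 90 = -36)
f = 0 (f = -7*0 = 0)
p(n) = -n/5 + n/(-⅕ - 8*n/5) (p(n) = n/(-⅕ - 8*n/5) + n/(-5) = n/(-⅕ - 8*n/5) + n*(-⅕) = n/(-⅕ - 8*n/5) - n/5 = -n/5 + n/(-⅕ - 8*n/5))
(p(-3)*O)*f = (((⅖)*(-3)*(-13 - 4*(-3))/(1 + 8*(-3)))*(-36))*0 = (((⅖)*(-3)*(-13 + 12)/(1 - 24))*(-36))*0 = (((⅖)*(-3)*(-1)/(-23))*(-36))*0 = (((⅖)*(-3)*(-1/23)*(-1))*(-36))*0 = -6/115*(-36)*0 = (216/115)*0 = 0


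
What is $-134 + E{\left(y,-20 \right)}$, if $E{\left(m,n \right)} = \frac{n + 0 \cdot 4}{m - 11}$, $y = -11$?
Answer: $- \frac{1464}{11} \approx -133.09$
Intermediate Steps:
$E{\left(m,n \right)} = \frac{n}{-11 + m}$ ($E{\left(m,n \right)} = \frac{n + 0}{-11 + m} = \frac{n}{-11 + m}$)
$-134 + E{\left(y,-20 \right)} = -134 - \frac{20}{-11 - 11} = -134 - \frac{20}{-22} = -134 - - \frac{10}{11} = -134 + \frac{10}{11} = - \frac{1464}{11}$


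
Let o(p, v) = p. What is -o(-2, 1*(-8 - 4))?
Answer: 2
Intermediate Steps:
-o(-2, 1*(-8 - 4)) = -1*(-2) = 2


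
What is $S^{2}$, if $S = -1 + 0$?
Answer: $1$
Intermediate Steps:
$S = -1$
$S^{2} = \left(-1\right)^{2} = 1$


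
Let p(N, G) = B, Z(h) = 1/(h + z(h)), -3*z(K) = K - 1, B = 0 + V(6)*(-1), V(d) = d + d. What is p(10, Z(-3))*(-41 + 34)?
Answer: 84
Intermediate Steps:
V(d) = 2*d
B = -12 (B = 0 + (2*6)*(-1) = 0 + 12*(-1) = 0 - 12 = -12)
z(K) = ⅓ - K/3 (z(K) = -(K - 1)/3 = -(-1 + K)/3 = ⅓ - K/3)
Z(h) = 1/(⅓ + 2*h/3) (Z(h) = 1/(h + (⅓ - h/3)) = 1/(⅓ + 2*h/3))
p(N, G) = -12
p(10, Z(-3))*(-41 + 34) = -12*(-41 + 34) = -12*(-7) = 84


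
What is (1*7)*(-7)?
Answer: -49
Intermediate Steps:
(1*7)*(-7) = 7*(-7) = -49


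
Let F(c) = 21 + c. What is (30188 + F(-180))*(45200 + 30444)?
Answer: 2271513676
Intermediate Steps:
(30188 + F(-180))*(45200 + 30444) = (30188 + (21 - 180))*(45200 + 30444) = (30188 - 159)*75644 = 30029*75644 = 2271513676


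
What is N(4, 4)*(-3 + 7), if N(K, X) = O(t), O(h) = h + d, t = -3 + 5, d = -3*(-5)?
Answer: 68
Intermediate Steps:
d = 15
t = 2
O(h) = 15 + h (O(h) = h + 15 = 15 + h)
N(K, X) = 17 (N(K, X) = 15 + 2 = 17)
N(4, 4)*(-3 + 7) = 17*(-3 + 7) = 17*4 = 68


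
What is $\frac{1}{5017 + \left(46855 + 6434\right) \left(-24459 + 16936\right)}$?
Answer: $- \frac{1}{400888130} \approx -2.4945 \cdot 10^{-9}$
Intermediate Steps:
$\frac{1}{5017 + \left(46855 + 6434\right) \left(-24459 + 16936\right)} = \frac{1}{5017 + 53289 \left(-7523\right)} = \frac{1}{5017 - 400893147} = \frac{1}{-400888130} = - \frac{1}{400888130}$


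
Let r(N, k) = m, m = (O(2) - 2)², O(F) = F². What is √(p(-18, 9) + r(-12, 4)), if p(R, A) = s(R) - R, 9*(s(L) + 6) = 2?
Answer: √146/3 ≈ 4.0277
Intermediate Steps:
s(L) = -52/9 (s(L) = -6 + (⅑)*2 = -6 + 2/9 = -52/9)
m = 4 (m = (2² - 2)² = (4 - 2)² = 2² = 4)
r(N, k) = 4
p(R, A) = -52/9 - R
√(p(-18, 9) + r(-12, 4)) = √((-52/9 - 1*(-18)) + 4) = √((-52/9 + 18) + 4) = √(110/9 + 4) = √(146/9) = √146/3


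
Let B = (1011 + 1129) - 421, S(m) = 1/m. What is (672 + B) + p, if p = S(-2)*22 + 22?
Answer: 2402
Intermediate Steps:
S(m) = 1/m
B = 1719 (B = 2140 - 421 = 1719)
p = 11 (p = 22/(-2) + 22 = -½*22 + 22 = -11 + 22 = 11)
(672 + B) + p = (672 + 1719) + 11 = 2391 + 11 = 2402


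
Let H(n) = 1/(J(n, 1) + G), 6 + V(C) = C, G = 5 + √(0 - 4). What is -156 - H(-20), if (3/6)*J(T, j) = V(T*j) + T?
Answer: -1181301/7573 + 2*I/7573 ≈ -155.99 + 0.0002641*I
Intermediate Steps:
G = 5 + 2*I (G = 5 + √(-4) = 5 + 2*I ≈ 5.0 + 2.0*I)
V(C) = -6 + C
J(T, j) = -12 + 2*T + 2*T*j (J(T, j) = 2*((-6 + T*j) + T) = 2*(-6 + T + T*j) = -12 + 2*T + 2*T*j)
H(n) = 1/(-7 + 2*I + 4*n) (H(n) = 1/((-12 + 2*n + 2*n*1) + (5 + 2*I)) = 1/((-12 + 2*n + 2*n) + (5 + 2*I)) = 1/((-12 + 4*n) + (5 + 2*I)) = 1/(-7 + 2*I + 4*n))
-156 - H(-20) = -156 - 1/(-7 + 2*I + 4*(-20)) = -156 - 1/(-7 + 2*I - 80) = -156 - 1/(-87 + 2*I) = -156 - (-87 - 2*I)/7573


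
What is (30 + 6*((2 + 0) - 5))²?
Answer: 144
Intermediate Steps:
(30 + 6*((2 + 0) - 5))² = (30 + 6*(2 - 5))² = (30 + 6*(-3))² = (30 - 18)² = 12² = 144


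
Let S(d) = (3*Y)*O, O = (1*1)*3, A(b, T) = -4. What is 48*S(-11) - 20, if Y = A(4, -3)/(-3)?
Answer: 556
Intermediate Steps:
O = 3 (O = 1*3 = 3)
Y = 4/3 (Y = -4/(-3) = -4*(-1/3) = 4/3 ≈ 1.3333)
S(d) = 12 (S(d) = (3*(4/3))*3 = 4*3 = 12)
48*S(-11) - 20 = 48*12 - 20 = 576 - 20 = 556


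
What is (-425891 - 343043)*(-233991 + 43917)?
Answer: 146154361116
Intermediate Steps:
(-425891 - 343043)*(-233991 + 43917) = -768934*(-190074) = 146154361116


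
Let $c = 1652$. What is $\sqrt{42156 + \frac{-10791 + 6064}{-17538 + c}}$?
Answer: $\frac{\sqrt{62951324642}}{1222} \approx 205.32$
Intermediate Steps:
$\sqrt{42156 + \frac{-10791 + 6064}{-17538 + c}} = \sqrt{42156 + \frac{-10791 + 6064}{-17538 + 1652}} = \sqrt{42156 - \frac{4727}{-15886}} = \sqrt{42156 - - \frac{4727}{15886}} = \sqrt{42156 + \frac{4727}{15886}} = \sqrt{\frac{669694943}{15886}} = \frac{\sqrt{62951324642}}{1222}$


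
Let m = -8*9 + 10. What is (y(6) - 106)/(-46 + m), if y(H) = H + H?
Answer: 47/54 ≈ 0.87037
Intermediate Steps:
y(H) = 2*H
m = -62 (m = -72 + 10 = -62)
(y(6) - 106)/(-46 + m) = (2*6 - 106)/(-46 - 62) = (12 - 106)/(-108) = -94*(-1/108) = 47/54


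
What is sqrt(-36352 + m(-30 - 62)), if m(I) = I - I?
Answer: 16*I*sqrt(142) ≈ 190.66*I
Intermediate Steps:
m(I) = 0
sqrt(-36352 + m(-30 - 62)) = sqrt(-36352 + 0) = sqrt(-36352) = 16*I*sqrt(142)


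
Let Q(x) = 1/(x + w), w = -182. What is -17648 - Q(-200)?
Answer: -6741535/382 ≈ -17648.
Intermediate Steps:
Q(x) = 1/(-182 + x) (Q(x) = 1/(x - 182) = 1/(-182 + x))
-17648 - Q(-200) = -17648 - 1/(-182 - 200) = -17648 - 1/(-382) = -17648 - 1*(-1/382) = -17648 + 1/382 = -6741535/382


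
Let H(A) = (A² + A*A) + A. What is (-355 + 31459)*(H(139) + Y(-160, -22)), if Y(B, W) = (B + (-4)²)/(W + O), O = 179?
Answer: 189375864192/157 ≈ 1.2062e+9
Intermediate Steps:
Y(B, W) = (16 + B)/(179 + W) (Y(B, W) = (B + (-4)²)/(W + 179) = (B + 16)/(179 + W) = (16 + B)/(179 + W))
H(A) = A + 2*A² (H(A) = (A² + A²) + A = 2*A² + A = A + 2*A²)
(-355 + 31459)*(H(139) + Y(-160, -22)) = (-355 + 31459)*(139*(1 + 2*139) + (16 - 160)/(179 - 22)) = 31104*(139*(1 + 278) - 144/157) = 31104*(139*279 + (1/157)*(-144)) = 31104*(38781 - 144/157) = 31104*(6088473/157) = 189375864192/157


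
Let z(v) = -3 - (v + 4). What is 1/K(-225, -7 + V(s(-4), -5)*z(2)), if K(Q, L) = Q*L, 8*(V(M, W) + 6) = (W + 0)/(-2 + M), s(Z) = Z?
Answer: -16/165825 ≈ -9.6487e-5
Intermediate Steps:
z(v) = -7 - v (z(v) = -3 - (4 + v) = -3 + (-4 - v) = -7 - v)
V(M, W) = -6 + W/(8*(-2 + M)) (V(M, W) = -6 + ((W + 0)/(-2 + M))/8 = -6 + (W/(-2 + M))/8 = -6 + W/(8*(-2 + M)))
K(Q, L) = L*Q
1/K(-225, -7 + V(s(-4), -5)*z(2)) = 1/((-7 + ((96 - 5 - 48*(-4))/(8*(-2 - 4)))*(-7 - 1*2))*(-225)) = 1/((-7 + ((⅛)*(96 - 5 + 192)/(-6))*(-7 - 2))*(-225)) = 1/((-7 + ((⅛)*(-⅙)*283)*(-9))*(-225)) = 1/((-7 - 283/48*(-9))*(-225)) = 1/((-7 + 849/16)*(-225)) = 1/((737/16)*(-225)) = 1/(-165825/16) = -16/165825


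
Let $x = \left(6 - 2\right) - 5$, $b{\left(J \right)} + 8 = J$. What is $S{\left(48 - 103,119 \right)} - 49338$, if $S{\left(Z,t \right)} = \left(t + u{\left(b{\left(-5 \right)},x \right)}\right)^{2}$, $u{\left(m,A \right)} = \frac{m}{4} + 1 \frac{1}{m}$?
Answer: $- \frac{97229727}{2704} \approx -35958.0$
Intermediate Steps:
$b{\left(J \right)} = -8 + J$
$x = -1$ ($x = 4 - 5 = -1$)
$u{\left(m,A \right)} = \frac{1}{m} + \frac{m}{4}$ ($u{\left(m,A \right)} = m \frac{1}{4} + \frac{1}{m} = \frac{m}{4} + \frac{1}{m} = \frac{1}{m} + \frac{m}{4}$)
$S{\left(Z,t \right)} = \left(- \frac{173}{52} + t\right)^{2}$ ($S{\left(Z,t \right)} = \left(t + \left(\frac{1}{-8 - 5} + \frac{-8 - 5}{4}\right)\right)^{2} = \left(t + \left(\frac{1}{-13} + \frac{1}{4} \left(-13\right)\right)\right)^{2} = \left(t - \frac{173}{52}\right)^{2} = \left(- \frac{173}{52} + t\right)^{2}$)
$S{\left(48 - 103,119 \right)} - 49338 = \frac{\left(-173 + 52 \cdot 119\right)^{2}}{2704} - 49338 = \frac{\left(-173 + 6188\right)^{2}}{2704} - 49338 = \frac{6015^{2}}{2704} - 49338 = \frac{1}{2704} \cdot 36180225 - 49338 = \frac{36180225}{2704} - 49338 = - \frac{97229727}{2704}$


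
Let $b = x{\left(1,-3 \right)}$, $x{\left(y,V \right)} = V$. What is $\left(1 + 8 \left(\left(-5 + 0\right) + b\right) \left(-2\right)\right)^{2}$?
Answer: $16641$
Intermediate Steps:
$b = -3$
$\left(1 + 8 \left(\left(-5 + 0\right) + b\right) \left(-2\right)\right)^{2} = \left(1 + 8 \left(\left(-5 + 0\right) - 3\right) \left(-2\right)\right)^{2} = \left(1 + 8 \left(-5 - 3\right) \left(-2\right)\right)^{2} = \left(1 + 8 \left(\left(-8\right) \left(-2\right)\right)\right)^{2} = \left(1 + 8 \cdot 16\right)^{2} = \left(1 + 128\right)^{2} = 129^{2} = 16641$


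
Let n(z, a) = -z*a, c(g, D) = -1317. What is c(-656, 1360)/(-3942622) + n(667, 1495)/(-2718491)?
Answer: 3935024919277/10717982423402 ≈ 0.36714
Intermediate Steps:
n(z, a) = -a*z
c(-656, 1360)/(-3942622) + n(667, 1495)/(-2718491) = -1317/(-3942622) - 1*1495*667/(-2718491) = -1317*(-1/3942622) - 997165*(-1/2718491) = 1317/3942622 + 997165/2718491 = 3935024919277/10717982423402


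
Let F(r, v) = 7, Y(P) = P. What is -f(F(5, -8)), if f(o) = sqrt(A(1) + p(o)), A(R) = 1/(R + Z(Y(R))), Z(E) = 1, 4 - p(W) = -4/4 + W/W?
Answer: -3*sqrt(2)/2 ≈ -2.1213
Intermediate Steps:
p(W) = 4 (p(W) = 4 - (-4/4 + W/W) = 4 - (-4*1/4 + 1) = 4 - (-1 + 1) = 4 - 1*0 = 4 + 0 = 4)
A(R) = 1/(1 + R) (A(R) = 1/(R + 1) = 1/(1 + R))
f(o) = 3*sqrt(2)/2 (f(o) = sqrt(1/(1 + 1) + 4) = sqrt(1/2 + 4) = sqrt(9/2) = 3*sqrt(2)/2)
-f(F(5, -8)) = -3*sqrt(2)/2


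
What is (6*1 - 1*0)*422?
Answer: 2532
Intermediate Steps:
(6*1 - 1*0)*422 = (6 + 0)*422 = 6*422 = 2532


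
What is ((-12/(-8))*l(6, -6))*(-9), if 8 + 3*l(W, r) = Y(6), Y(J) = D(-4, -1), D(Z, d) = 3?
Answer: 45/2 ≈ 22.500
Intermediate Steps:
Y(J) = 3
l(W, r) = -5/3 (l(W, r) = -8/3 + (1/3)*3 = -8/3 + 1 = -5/3)
((-12/(-8))*l(6, -6))*(-9) = (-12/(-8)*(-5/3))*(-9) = (-12*(-1/8)*(-5/3))*(-9) = ((3/2)*(-5/3))*(-9) = -5/2*(-9) = 45/2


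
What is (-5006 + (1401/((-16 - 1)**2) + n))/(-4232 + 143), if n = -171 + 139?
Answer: 1454581/1181721 ≈ 1.2309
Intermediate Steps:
n = -32
(-5006 + (1401/((-16 - 1)**2) + n))/(-4232 + 143) = (-5006 + (1401/((-16 - 1)**2) - 32))/(-4232 + 143) = (-5006 + (1401/((-17)**2) - 32))/(-4089) = (-5006 + (1401/289 - 32))*(-1/4089) = (-5006 - 7847/289)*(-1/4089) = -1454581/289*(-1/4089) = 1454581/1181721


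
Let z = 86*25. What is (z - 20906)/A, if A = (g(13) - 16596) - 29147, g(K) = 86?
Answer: 2084/5073 ≈ 0.41080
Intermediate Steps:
z = 2150
A = -45657 (A = (86 - 16596) - 29147 = -16510 - 29147 = -45657)
(z - 20906)/A = (2150 - 20906)/(-45657) = -18756*(-1/45657) = 2084/5073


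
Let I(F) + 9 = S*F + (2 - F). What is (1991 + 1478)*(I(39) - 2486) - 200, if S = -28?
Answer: -12571856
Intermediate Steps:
I(F) = -7 - 29*F (I(F) = -9 + (-28*F + (2 - F)) = -9 + (2 - 29*F) = -7 - 29*F)
(1991 + 1478)*(I(39) - 2486) - 200 = (1991 + 1478)*((-7 - 29*39) - 2486) - 200 = 3469*((-7 - 1131) - 2486) - 200 = 3469*(-1138 - 2486) - 200 = 3469*(-3624) - 200 = -12571656 - 200 = -12571856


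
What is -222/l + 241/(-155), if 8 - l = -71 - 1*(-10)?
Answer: -17013/3565 ≈ -4.7722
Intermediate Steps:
l = 69 (l = 8 - (-71 - 1*(-10)) = 8 - (-71 + 10) = 8 - 1*(-61) = 8 + 61 = 69)
-222/l + 241/(-155) = -222/69 + 241/(-155) = -222*1/69 + 241*(-1/155) = -74/23 - 241/155 = -17013/3565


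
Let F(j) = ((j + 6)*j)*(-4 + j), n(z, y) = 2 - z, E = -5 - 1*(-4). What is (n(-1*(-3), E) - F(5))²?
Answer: 3136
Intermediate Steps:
E = -1 (E = -5 + 4 = -1)
F(j) = j*(-4 + j)*(6 + j) (F(j) = ((6 + j)*j)*(-4 + j) = (j*(6 + j))*(-4 + j) = j*(-4 + j)*(6 + j))
(n(-1*(-3), E) - F(5))² = ((2 - (-1)*(-3)) - 5*(-24 + 5² + 2*5))² = ((2 - 1*3) - 5*(-24 + 25 + 10))² = ((2 - 3) - 5*11)² = (-1 - 1*55)² = (-1 - 55)² = (-56)² = 3136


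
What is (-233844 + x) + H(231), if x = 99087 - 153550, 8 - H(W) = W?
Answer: -288530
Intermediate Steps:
H(W) = 8 - W
x = -54463
(-233844 + x) + H(231) = (-233844 - 54463) + (8 - 1*231) = -288307 + (8 - 231) = -288307 - 223 = -288530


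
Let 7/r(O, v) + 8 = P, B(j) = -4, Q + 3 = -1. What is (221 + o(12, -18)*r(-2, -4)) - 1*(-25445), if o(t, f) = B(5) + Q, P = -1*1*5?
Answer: 333714/13 ≈ 25670.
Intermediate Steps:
Q = -4 (Q = -3 - 1 = -4)
P = -5 (P = -1*5 = -5)
r(O, v) = -7/13 (r(O, v) = 7/(-8 - 5) = 7/(-13) = 7*(-1/13) = -7/13)
o(t, f) = -8 (o(t, f) = -4 - 4 = -8)
(221 + o(12, -18)*r(-2, -4)) - 1*(-25445) = (221 - 8*(-7/13)) - 1*(-25445) = (221 + 56/13) + 25445 = 2929/13 + 25445 = 333714/13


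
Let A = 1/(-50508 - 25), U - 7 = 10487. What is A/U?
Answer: -1/530293302 ≈ -1.8857e-9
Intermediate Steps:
U = 10494 (U = 7 + 10487 = 10494)
A = -1/50533 (A = 1/(-50533) = -1/50533 ≈ -1.9789e-5)
A/U = -1/50533/10494 = -1/50533*1/10494 = -1/530293302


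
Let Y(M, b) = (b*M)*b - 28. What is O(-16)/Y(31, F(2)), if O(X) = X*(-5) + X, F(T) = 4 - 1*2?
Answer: ⅔ ≈ 0.66667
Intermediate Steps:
F(T) = 2 (F(T) = 4 - 2 = 2)
O(X) = -4*X (O(X) = -5*X + X = -4*X)
Y(M, b) = -28 + M*b² (Y(M, b) = (M*b)*b - 28 = M*b² - 28 = -28 + M*b²)
O(-16)/Y(31, F(2)) = (-4*(-16))/(-28 + 31*2²) = 64/(-28 + 31*4) = 64/(-28 + 124) = 64/96 = 64*(1/96) = ⅔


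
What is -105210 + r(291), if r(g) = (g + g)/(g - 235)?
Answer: -2945589/28 ≈ -1.0520e+5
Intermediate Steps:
r(g) = 2*g/(-235 + g) (r(g) = (2*g)/(-235 + g) = 2*g/(-235 + g))
-105210 + r(291) = -105210 + 2*291/(-235 + 291) = -105210 + 2*291/56 = -105210 + 2*291*(1/56) = -105210 + 291/28 = -2945589/28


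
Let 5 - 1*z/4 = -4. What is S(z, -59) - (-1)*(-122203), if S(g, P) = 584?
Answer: -121619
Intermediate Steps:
z = 36 (z = 20 - 4*(-4) = 20 + 16 = 36)
S(z, -59) - (-1)*(-122203) = 584 - (-1)*(-122203) = 584 - 1*122203 = 584 - 122203 = -121619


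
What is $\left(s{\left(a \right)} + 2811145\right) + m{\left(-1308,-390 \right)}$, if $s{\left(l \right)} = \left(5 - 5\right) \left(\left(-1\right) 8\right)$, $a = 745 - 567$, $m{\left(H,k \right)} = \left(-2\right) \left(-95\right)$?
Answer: $2811335$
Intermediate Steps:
$m{\left(H,k \right)} = 190$
$a = 178$
$s{\left(l \right)} = 0$ ($s{\left(l \right)} = 0 \left(-8\right) = 0$)
$\left(s{\left(a \right)} + 2811145\right) + m{\left(-1308,-390 \right)} = \left(0 + 2811145\right) + 190 = 2811145 + 190 = 2811335$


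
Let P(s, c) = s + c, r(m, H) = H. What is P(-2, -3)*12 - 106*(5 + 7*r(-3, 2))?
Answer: -2074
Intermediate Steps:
P(s, c) = c + s
P(-2, -3)*12 - 106*(5 + 7*r(-3, 2)) = (-3 - 2)*12 - 106*(5 + 7*2) = -5*12 - 106*(5 + 14) = -60 - 106*19 = -60 - 2014 = -2074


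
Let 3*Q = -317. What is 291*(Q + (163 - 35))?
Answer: 6499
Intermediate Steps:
Q = -317/3 (Q = (⅓)*(-317) = -317/3 ≈ -105.67)
291*(Q + (163 - 35)) = 291*(-317/3 + (163 - 35)) = 291*(-317/3 + 128) = 291*(67/3) = 6499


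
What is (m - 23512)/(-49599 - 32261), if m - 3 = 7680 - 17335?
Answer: 8291/20465 ≈ 0.40513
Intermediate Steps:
m = -9652 (m = 3 + (7680 - 17335) = 3 - 9655 = -9652)
(m - 23512)/(-49599 - 32261) = (-9652 - 23512)/(-49599 - 32261) = -33164/(-81860) = -33164*(-1/81860) = 8291/20465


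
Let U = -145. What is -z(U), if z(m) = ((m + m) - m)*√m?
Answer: 145*I*√145 ≈ 1746.0*I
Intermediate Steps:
z(m) = m^(3/2) (z(m) = (2*m - m)*√m = m*√m = m^(3/2))
-z(U) = -(-145)^(3/2) = -(-145)*I*√145 = 145*I*√145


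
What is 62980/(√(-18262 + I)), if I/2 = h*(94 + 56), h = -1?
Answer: -31490*I*√18562/9281 ≈ -462.26*I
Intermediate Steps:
I = -300 (I = 2*(-(94 + 56)) = 2*(-1*150) = 2*(-150) = -300)
62980/(√(-18262 + I)) = 62980/(√(-18262 - 300)) = 62980/(√(-18562)) = 62980/((I*√18562)) = 62980*(-I*√18562/18562) = -31490*I*√18562/9281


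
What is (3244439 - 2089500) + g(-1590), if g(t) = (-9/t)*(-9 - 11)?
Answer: 61211761/53 ≈ 1.1549e+6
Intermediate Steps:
g(t) = 180/t (g(t) = -9/t*(-20) = 180/t)
(3244439 - 2089500) + g(-1590) = (3244439 - 2089500) + 180/(-1590) = 1154939 + 180*(-1/1590) = 1154939 - 6/53 = 61211761/53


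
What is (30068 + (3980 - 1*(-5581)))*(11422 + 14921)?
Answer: 1043946747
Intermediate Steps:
(30068 + (3980 - 1*(-5581)))*(11422 + 14921) = (30068 + (3980 + 5581))*26343 = (30068 + 9561)*26343 = 39629*26343 = 1043946747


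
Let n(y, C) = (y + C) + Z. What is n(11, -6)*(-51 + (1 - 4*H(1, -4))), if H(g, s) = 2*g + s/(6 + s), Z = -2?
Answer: -150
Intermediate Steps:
n(y, C) = -2 + C + y (n(y, C) = (y + C) - 2 = (C + y) - 2 = -2 + C + y)
H(g, s) = 2*g + s/(6 + s)
n(11, -6)*(-51 + (1 - 4*H(1, -4))) = (-2 - 6 + 11)*(-51 + (1 - 4*(-4 + 12*1 + 2*1*(-4))/(6 - 4))) = 3*(-51 + (1 - 4*(-4 + 12 - 8)/2)) = 3*(-51 + (1 - 2*0)) = 3*(-51 + (1 - 4*0)) = 3*(-51 + (1 + 0)) = 3*(-51 + 1) = 3*(-50) = -150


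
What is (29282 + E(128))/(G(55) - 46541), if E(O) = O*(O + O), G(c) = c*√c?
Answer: -131266775/98449923 - 155125*√55/98449923 ≈ -1.3450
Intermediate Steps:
G(c) = c^(3/2)
E(O) = 2*O² (E(O) = O*(2*O) = 2*O²)
(29282 + E(128))/(G(55) - 46541) = (29282 + 2*128²)/(55^(3/2) - 46541) = (29282 + 2*16384)/(55*√55 - 46541) = (29282 + 32768)/(-46541 + 55*√55) = 62050/(-46541 + 55*√55)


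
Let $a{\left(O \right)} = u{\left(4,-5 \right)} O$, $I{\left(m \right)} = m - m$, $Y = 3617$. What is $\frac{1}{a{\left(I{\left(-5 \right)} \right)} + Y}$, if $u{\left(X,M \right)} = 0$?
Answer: $\frac{1}{3617} \approx 0.00027647$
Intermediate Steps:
$I{\left(m \right)} = 0$
$a{\left(O \right)} = 0$ ($a{\left(O \right)} = 0 O = 0$)
$\frac{1}{a{\left(I{\left(-5 \right)} \right)} + Y} = \frac{1}{0 + 3617} = \frac{1}{3617}$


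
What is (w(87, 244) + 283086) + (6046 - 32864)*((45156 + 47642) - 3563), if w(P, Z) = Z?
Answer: -2392820900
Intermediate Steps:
(w(87, 244) + 283086) + (6046 - 32864)*((45156 + 47642) - 3563) = (244 + 283086) + (6046 - 32864)*((45156 + 47642) - 3563) = 283330 - 26818*(92798 - 3563) = 283330 - 26818*89235 = 283330 - 2393104230 = -2392820900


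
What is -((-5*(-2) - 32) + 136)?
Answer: -114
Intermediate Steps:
-((-5*(-2) - 32) + 136) = -((10 - 32) + 136) = -(-22 + 136) = -1*114 = -114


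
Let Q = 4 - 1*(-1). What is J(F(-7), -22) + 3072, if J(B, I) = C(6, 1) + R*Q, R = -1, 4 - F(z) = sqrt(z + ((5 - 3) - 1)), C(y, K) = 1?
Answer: 3068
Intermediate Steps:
F(z) = 4 - sqrt(1 + z) (F(z) = 4 - sqrt(z + ((5 - 3) - 1)) = 4 - sqrt(z + (2 - 1)) = 4 - sqrt(z + 1) = 4 - sqrt(1 + z))
Q = 5 (Q = 4 + 1 = 5)
J(B, I) = -4 (J(B, I) = 1 - 1*5 = 1 - 5 = -4)
J(F(-7), -22) + 3072 = -4 + 3072 = 3068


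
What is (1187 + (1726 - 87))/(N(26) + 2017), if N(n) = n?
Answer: 314/227 ≈ 1.3833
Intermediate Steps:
(1187 + (1726 - 87))/(N(26) + 2017) = (1187 + (1726 - 87))/(26 + 2017) = (1187 + 1639)/2043 = 2826*(1/2043) = 314/227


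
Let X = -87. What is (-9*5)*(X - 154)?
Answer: 10845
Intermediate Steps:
(-9*5)*(X - 154) = (-9*5)*(-87 - 154) = -45*(-241) = 10845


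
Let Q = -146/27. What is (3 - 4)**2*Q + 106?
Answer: 2716/27 ≈ 100.59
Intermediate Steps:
Q = -146/27 (Q = -146*1/27 = -146/27 ≈ -5.4074)
(3 - 4)**2*Q + 106 = (3 - 4)**2*(-146/27) + 106 = (-1)**2*(-146/27) + 106 = 1*(-146/27) + 106 = -146/27 + 106 = 2716/27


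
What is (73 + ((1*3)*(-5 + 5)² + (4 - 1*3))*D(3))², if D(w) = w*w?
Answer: 6724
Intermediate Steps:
D(w) = w²
(73 + ((1*3)*(-5 + 5)² + (4 - 1*3))*D(3))² = (73 + ((1*3)*(-5 + 5)² + (4 - 1*3))*3²)² = (73 + (3*0² + (4 - 3))*9)² = (73 + (3*0 + 1)*9)² = (73 + (0 + 1)*9)² = (73 + 1*9)² = (73 + 9)² = 82² = 6724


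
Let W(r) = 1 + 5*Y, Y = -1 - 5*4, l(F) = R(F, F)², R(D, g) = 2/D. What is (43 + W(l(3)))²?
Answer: 3721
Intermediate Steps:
l(F) = 4/F² (l(F) = (2/F)² = 4/F²)
Y = -21 (Y = -1 - 20 = -21)
W(r) = -104 (W(r) = 1 + 5*(-21) = 1 - 105 = -104)
(43 + W(l(3)))² = (43 - 104)² = (-61)² = 3721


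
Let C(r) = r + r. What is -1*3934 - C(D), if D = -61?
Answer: -3812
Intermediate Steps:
C(r) = 2*r
-1*3934 - C(D) = -1*3934 - 2*(-61) = -3934 - 1*(-122) = -3934 + 122 = -3812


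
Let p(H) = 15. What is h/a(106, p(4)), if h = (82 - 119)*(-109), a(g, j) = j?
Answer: 4033/15 ≈ 268.87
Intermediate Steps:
h = 4033 (h = -37*(-109) = 4033)
h/a(106, p(4)) = 4033/15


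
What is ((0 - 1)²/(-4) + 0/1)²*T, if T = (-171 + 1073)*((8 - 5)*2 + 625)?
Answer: 284581/8 ≈ 35573.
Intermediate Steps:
T = 569162 (T = 902*(3*2 + 625) = 902*(6 + 625) = 902*631 = 569162)
((0 - 1)²/(-4) + 0/1)²*T = ((0 - 1)²/(-4) + 0/1)²*569162 = ((-1)²*(-¼) + 0*1)²*569162 = (1*(-¼) + 0)²*569162 = (-¼ + 0)²*569162 = (-¼)²*569162 = (1/16)*569162 = 284581/8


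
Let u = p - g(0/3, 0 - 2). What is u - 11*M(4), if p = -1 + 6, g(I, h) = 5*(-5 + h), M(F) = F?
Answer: -4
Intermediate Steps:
g(I, h) = -25 + 5*h
p = 5
u = 40 (u = 5 - (-25 + 5*(0 - 2)) = 5 - (-25 + 5*(-2)) = 5 - (-25 - 10) = 5 - 1*(-35) = 5 + 35 = 40)
u - 11*M(4) = 40 - 11*4 = 40 - 44 = -4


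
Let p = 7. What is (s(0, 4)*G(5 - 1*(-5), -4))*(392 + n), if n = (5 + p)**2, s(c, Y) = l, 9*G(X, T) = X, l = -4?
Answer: -21440/9 ≈ -2382.2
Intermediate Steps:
G(X, T) = X/9
s(c, Y) = -4
n = 144 (n = (5 + 7)**2 = 12**2 = 144)
(s(0, 4)*G(5 - 1*(-5), -4))*(392 + n) = (-4*(5 - 1*(-5))/9)*(392 + 144) = -4*(5 + 5)/9*536 = -4*10/9*536 = -40/9*536 = -21440/9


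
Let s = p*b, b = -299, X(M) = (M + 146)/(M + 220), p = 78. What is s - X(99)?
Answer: -7439963/319 ≈ -23323.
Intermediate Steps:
X(M) = (146 + M)/(220 + M)
s = -23322 (s = 78*(-299) = -23322)
s - X(99) = -23322 - (146 + 99)/(220 + 99) = -23322 - 245/319 = -7439963/319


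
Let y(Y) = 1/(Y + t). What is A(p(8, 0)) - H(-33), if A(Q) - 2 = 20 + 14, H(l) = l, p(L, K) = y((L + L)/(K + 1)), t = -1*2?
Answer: 69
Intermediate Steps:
t = -2
y(Y) = 1/(-2 + Y) (y(Y) = 1/(Y - 2) = 1/(-2 + Y))
p(L, K) = 1/(-2 + 2*L/(1 + K)) (p(L, K) = 1/(-2 + (L + L)/(K + 1)) = 1/(-2 + (2*L)/(1 + K)) = 1/(-2 + 2*L/(1 + K)))
A(Q) = 36 (A(Q) = 2 + (20 + 14) = 2 + 34 = 36)
A(p(8, 0)) - H(-33) = 36 - 1*(-33) = 36 + 33 = 69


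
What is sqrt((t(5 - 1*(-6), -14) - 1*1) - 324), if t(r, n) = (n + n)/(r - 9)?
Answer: I*sqrt(339) ≈ 18.412*I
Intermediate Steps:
t(r, n) = 2*n/(-9 + r) (t(r, n) = (2*n)/(-9 + r) = 2*n/(-9 + r))
sqrt((t(5 - 1*(-6), -14) - 1*1) - 324) = sqrt((2*(-14)/(-9 + (5 - 1*(-6))) - 1*1) - 324) = sqrt((2*(-14)/(-9 + (5 + 6)) - 1) - 324) = sqrt((2*(-14)/(-9 + 11) - 1) - 324) = sqrt((2*(-14)/2 - 1) - 324) = sqrt((2*(-14)*(1/2) - 1) - 324) = sqrt((-14 - 1) - 324) = sqrt(-15 - 324) = sqrt(-339) = I*sqrt(339)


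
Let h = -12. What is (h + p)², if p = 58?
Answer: 2116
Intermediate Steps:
(h + p)² = (-12 + 58)² = 46² = 2116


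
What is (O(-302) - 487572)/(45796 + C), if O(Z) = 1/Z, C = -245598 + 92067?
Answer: 29449349/6507194 ≈ 4.5257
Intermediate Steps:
C = -153531
(O(-302) - 487572)/(45796 + C) = (1/(-302) - 487572)/(45796 - 153531) = (-1/302 - 487572)/(-107735) = -147246745/302*(-1/107735) = 29449349/6507194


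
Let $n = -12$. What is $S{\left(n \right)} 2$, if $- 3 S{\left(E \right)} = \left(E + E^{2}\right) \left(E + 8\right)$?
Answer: $352$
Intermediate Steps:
$S{\left(E \right)} = - \frac{\left(8 + E\right) \left(E + E^{2}\right)}{3}$ ($S{\left(E \right)} = - \frac{\left(E + E^{2}\right) \left(E + 8\right)}{3} = - \frac{\left(E + E^{2}\right) \left(8 + E\right)}{3} = - \frac{\left(8 + E\right) \left(E + E^{2}\right)}{3}$)
$S{\left(n \right)} 2 = \left(- \frac{1}{3}\right) \left(-12\right) \left(8 + \left(-12\right)^{2} + 9 \left(-12\right)\right) 2 = \left(- \frac{1}{3}\right) \left(-12\right) \left(8 + 144 - 108\right) 2 = \left(- \frac{1}{3}\right) \left(-12\right) 44 \cdot 2 = 176 \cdot 2 = 352$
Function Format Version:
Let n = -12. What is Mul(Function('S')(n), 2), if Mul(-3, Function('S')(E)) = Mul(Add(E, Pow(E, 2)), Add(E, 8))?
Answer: 352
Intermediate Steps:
Function('S')(E) = Mul(Rational(-1, 3), Add(8, E), Add(E, Pow(E, 2))) (Function('S')(E) = Mul(Rational(-1, 3), Mul(Add(E, Pow(E, 2)), Add(E, 8))) = Mul(Rational(-1, 3), Mul(Add(E, Pow(E, 2)), Add(8, E))) = Mul(Rational(-1, 3), Mul(Add(8, E), Add(E, Pow(E, 2)))) = Mul(Rational(-1, 3), Add(8, E), Add(E, Pow(E, 2))))
Mul(Function('S')(n), 2) = Mul(Mul(Rational(-1, 3), -12, Add(8, Pow(-12, 2), Mul(9, -12))), 2) = Mul(Mul(Rational(-1, 3), -12, Add(8, 144, -108)), 2) = Mul(Mul(Rational(-1, 3), -12, 44), 2) = Mul(176, 2) = 352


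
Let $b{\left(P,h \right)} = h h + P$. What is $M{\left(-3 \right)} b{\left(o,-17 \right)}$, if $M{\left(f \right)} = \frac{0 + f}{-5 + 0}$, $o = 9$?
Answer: $\frac{894}{5} \approx 178.8$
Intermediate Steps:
$b{\left(P,h \right)} = P + h^{2}$ ($b{\left(P,h \right)} = h^{2} + P = P + h^{2}$)
$M{\left(f \right)} = - \frac{f}{5}$ ($M{\left(f \right)} = \frac{f}{-5} = f \left(- \frac{1}{5}\right) = - \frac{f}{5}$)
$M{\left(-3 \right)} b{\left(o,-17 \right)} = \left(- \frac{1}{5}\right) \left(-3\right) \left(9 + \left(-17\right)^{2}\right) = \frac{3 \left(9 + 289\right)}{5} = \frac{3}{5} \cdot 298 = \frac{894}{5}$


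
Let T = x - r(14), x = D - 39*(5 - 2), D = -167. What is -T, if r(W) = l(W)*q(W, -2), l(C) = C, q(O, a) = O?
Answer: 480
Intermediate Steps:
r(W) = W² (r(W) = W*W = W²)
x = -284 (x = -167 - 39*(5 - 2) = -167 - 39*3 = -167 - 1*117 = -167 - 117 = -284)
T = -480 (T = -284 - 1*14² = -284 - 1*196 = -284 - 196 = -480)
-T = -1*(-480) = 480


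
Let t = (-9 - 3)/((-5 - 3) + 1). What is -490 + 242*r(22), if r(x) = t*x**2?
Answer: 1402106/7 ≈ 2.0030e+5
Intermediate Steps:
t = 12/7 (t = -12/(-8 + 1) = -12/(-7) = -12*(-1/7) = 12/7 ≈ 1.7143)
r(x) = 12*x**2/7
-490 + 242*r(22) = -490 + 242*((12/7)*22**2) = -490 + 242*((12/7)*484) = -490 + 242*(5808/7) = -490 + 1405536/7 = 1402106/7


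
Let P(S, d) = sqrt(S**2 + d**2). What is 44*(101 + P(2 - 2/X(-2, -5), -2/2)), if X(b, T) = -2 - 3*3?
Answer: 4444 + 4*sqrt(697) ≈ 4549.6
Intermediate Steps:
X(b, T) = -11 (X(b, T) = -2 - 9 = -11)
44*(101 + P(2 - 2/X(-2, -5), -2/2)) = 44*(101 + sqrt((2 - 2/(-11))**2 + (-2/2)**2)) = 44*(101 + sqrt((2 - 2*(-1/11))**2 + (-2*1/2)**2)) = 44*(101 + sqrt((2 + 2/11)**2 + (-1)**2)) = 44*(101 + sqrt((24/11)**2 + 1)) = 44*(101 + sqrt(576/121 + 1)) = 44*(101 + sqrt(697/121)) = 44*(101 + sqrt(697)/11) = 4444 + 4*sqrt(697)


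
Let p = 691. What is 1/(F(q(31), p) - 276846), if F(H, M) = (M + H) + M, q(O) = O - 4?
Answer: -1/275437 ≈ -3.6306e-6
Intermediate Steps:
q(O) = -4 + O
F(H, M) = H + 2*M (F(H, M) = (H + M) + M = H + 2*M)
1/(F(q(31), p) - 276846) = 1/(((-4 + 31) + 2*691) - 276846) = 1/((27 + 1382) - 276846) = 1/(1409 - 276846) = 1/(-275437) = -1/275437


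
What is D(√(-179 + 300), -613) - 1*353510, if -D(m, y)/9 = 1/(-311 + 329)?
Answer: -707021/2 ≈ -3.5351e+5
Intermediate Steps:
D(m, y) = -½ (D(m, y) = -9/(-311 + 329) = -9/18 = -9*1/18 = -½)
D(√(-179 + 300), -613) - 1*353510 = -½ - 1*353510 = -½ - 353510 = -707021/2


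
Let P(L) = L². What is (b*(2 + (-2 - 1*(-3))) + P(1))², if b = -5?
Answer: 196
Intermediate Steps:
(b*(2 + (-2 - 1*(-3))) + P(1))² = (-5*(2 + (-2 - 1*(-3))) + 1²)² = (-5*(2 + (-2 + 3)) + 1)² = (-5*(2 + 1) + 1)² = (-5*3 + 1)² = (-15 + 1)² = (-14)² = 196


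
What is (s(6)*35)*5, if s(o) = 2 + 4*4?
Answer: 3150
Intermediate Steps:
s(o) = 18 (s(o) = 2 + 16 = 18)
(s(6)*35)*5 = (18*35)*5 = 630*5 = 3150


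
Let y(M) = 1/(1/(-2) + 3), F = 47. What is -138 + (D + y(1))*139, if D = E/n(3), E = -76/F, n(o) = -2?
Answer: 7046/235 ≈ 29.983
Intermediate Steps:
E = -76/47 ≈ -1.6170
y(M) = ⅖ (y(M) = 1/(-½ + 3) = 1/(5/2) = ⅖)
D = 38/47 (D = -76/47/(-2) = -76/47*(-½) = 38/47 ≈ 0.80851)
-138 + (D + y(1))*139 = -138 + (38/47 + ⅖)*139 = -138 + (284/235)*139 = -138 + 39476/235 = 7046/235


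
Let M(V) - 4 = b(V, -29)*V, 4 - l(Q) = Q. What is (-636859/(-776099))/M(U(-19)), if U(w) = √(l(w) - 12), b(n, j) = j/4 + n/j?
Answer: -31027770480/5901216981409 - 62129416604*√11/5901216981409 ≈ -0.040176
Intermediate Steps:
l(Q) = 4 - Q
b(n, j) = j/4 + n/j (b(n, j) = j*(¼) + n/j = j/4 + n/j)
U(w) = √(-8 - w) (U(w) = √((4 - w) - 12) = √(-8 - w))
M(V) = 4 + V*(-29/4 - V/29) (M(V) = 4 + ((¼)*(-29) + V/(-29))*V = 4 + (-29/4 + V*(-1/29))*V = 4 + (-29/4 - V/29)*V = 4 + V*(-29/4 - V/29))
(-636859/(-776099))/M(U(-19)) = (-636859/(-776099))/(4 - √(-8 - 1*(-19))*(841 + 4*√(-8 - 1*(-19)))/116) = (-636859*(-1/776099))/(4 - √(-8 + 19)*(841 + 4*√(-8 + 19))/116) = 636859/(776099*(4 - √11*(841 + 4*√11)/116))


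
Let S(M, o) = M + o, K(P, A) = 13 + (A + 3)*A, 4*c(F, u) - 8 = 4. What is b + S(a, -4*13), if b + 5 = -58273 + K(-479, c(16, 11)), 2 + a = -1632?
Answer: -59933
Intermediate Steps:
c(F, u) = 3 (c(F, u) = 2 + (¼)*4 = 2 + 1 = 3)
K(P, A) = 13 + A*(3 + A) (K(P, A) = 13 + (3 + A)*A = 13 + A*(3 + A))
a = -1634 (a = -2 - 1632 = -1634)
b = -58247 (b = -5 + (-58273 + (13 + 3² + 3*3)) = -5 + (-58273 + (13 + 9 + 9)) = -5 + (-58273 + 31) = -5 - 58242 = -58247)
b + S(a, -4*13) = -58247 + (-1634 - 4*13) = -58247 + (-1634 - 52) = -58247 - 1686 = -59933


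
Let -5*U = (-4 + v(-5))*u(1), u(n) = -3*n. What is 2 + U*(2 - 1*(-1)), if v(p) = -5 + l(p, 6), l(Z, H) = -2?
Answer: -89/5 ≈ -17.800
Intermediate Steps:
v(p) = -7 (v(p) = -5 - 2 = -7)
U = -33/5 (U = -(-4 - 7)*(-3*1)/5 = -(-11)*(-3)/5 = -⅕*33 = -33/5 ≈ -6.6000)
2 + U*(2 - 1*(-1)) = 2 - 33*(2 - 1*(-1))/5 = 2 - 33*(2 + 1)/5 = 2 - 33/5*3 = 2 - 99/5 = -89/5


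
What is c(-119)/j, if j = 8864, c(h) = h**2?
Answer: 14161/8864 ≈ 1.5976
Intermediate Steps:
c(-119)/j = (-119)**2/8864 = 14161*(1/8864) = 14161/8864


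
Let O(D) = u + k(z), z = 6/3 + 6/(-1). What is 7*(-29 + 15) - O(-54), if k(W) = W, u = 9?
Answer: -103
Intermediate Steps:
z = -4 (z = 6*(⅓) + 6*(-1) = 2 - 6 = -4)
O(D) = 5 (O(D) = 9 - 4 = 5)
7*(-29 + 15) - O(-54) = 7*(-29 + 15) - 1*5 = 7*(-14) - 5 = -98 - 5 = -103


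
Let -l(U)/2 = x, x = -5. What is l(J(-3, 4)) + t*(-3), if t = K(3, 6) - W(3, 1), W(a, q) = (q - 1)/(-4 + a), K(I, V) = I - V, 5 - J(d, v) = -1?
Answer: 19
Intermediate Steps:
J(d, v) = 6 (J(d, v) = 5 - 1*(-1) = 5 + 1 = 6)
W(a, q) = (-1 + q)/(-4 + a)
l(U) = 10 (l(U) = -2*(-5) = 10)
t = -3 (t = (3 - 1*6) - (-1 + 1)/(-4 + 3) = (3 - 6) - 0/(-1) = -3 - (-1)*0 = -3 - 1*0 = -3 + 0 = -3)
l(J(-3, 4)) + t*(-3) = 10 - 3*(-3) = 10 + 9 = 19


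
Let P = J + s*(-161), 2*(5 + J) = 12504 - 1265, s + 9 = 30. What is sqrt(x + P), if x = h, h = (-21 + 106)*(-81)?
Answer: I*sqrt(18606)/2 ≈ 68.202*I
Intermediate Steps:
s = 21 (s = -9 + 30 = 21)
J = 11229/2 (J = -5 + (12504 - 1265)/2 = -5 + (1/2)*11239 = -5 + 11239/2 = 11229/2 ≈ 5614.5)
h = -6885 (h = 85*(-81) = -6885)
x = -6885
P = 4467/2 (P = 11229/2 + 21*(-161) = 11229/2 - 3381 = 4467/2 ≈ 2233.5)
sqrt(x + P) = sqrt(-6885 + 4467/2) = sqrt(-9303/2) = I*sqrt(18606)/2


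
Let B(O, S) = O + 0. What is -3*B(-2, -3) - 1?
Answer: 5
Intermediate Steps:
B(O, S) = O
-3*B(-2, -3) - 1 = -3*(-2) - 1 = 6 - 1 = 5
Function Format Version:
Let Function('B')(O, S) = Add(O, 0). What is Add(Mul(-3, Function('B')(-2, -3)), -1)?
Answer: 5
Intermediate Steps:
Function('B')(O, S) = O
Add(Mul(-3, Function('B')(-2, -3)), -1) = Add(Mul(-3, -2), -1) = Add(6, -1) = 5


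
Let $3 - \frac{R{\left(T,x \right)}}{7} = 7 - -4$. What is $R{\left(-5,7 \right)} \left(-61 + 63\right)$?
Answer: $-112$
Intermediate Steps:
$R{\left(T,x \right)} = -56$ ($R{\left(T,x \right)} = 21 - 7 \left(7 - -4\right) = 21 - 7 \left(7 + 4\right) = 21 - 77 = -56$)
$R{\left(-5,7 \right)} \left(-61 + 63\right) = - 56 \left(-61 + 63\right) = \left(-56\right) 2 = -112$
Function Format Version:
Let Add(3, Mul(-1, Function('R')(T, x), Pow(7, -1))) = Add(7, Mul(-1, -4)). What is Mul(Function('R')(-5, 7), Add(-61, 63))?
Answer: -112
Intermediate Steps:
Function('R')(T, x) = -56 (Function('R')(T, x) = Add(21, Mul(-7, Add(7, Mul(-1, -4)))) = Add(21, Mul(-7, Add(7, 4))) = Add(21, Mul(-7, 11)) = Add(21, -77) = -56)
Mul(Function('R')(-5, 7), Add(-61, 63)) = Mul(-56, Add(-61, 63)) = Mul(-56, 2) = -112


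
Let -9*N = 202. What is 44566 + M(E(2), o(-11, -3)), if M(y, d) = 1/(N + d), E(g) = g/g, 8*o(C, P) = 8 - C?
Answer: 64397798/1445 ≈ 44566.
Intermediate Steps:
o(C, P) = 1 - C/8 (o(C, P) = (8 - C)/8 = 1 - C/8)
E(g) = 1
N = -202/9 (N = -1/9*202 = -202/9 ≈ -22.444)
M(y, d) = 1/(-202/9 + d)
44566 + M(E(2), o(-11, -3)) = 44566 + 9/(-202 + 9*(1 - 1/8*(-11))) = 44566 + 9/(-202 + 9*(1 + 11/8)) = 44566 + 9/(-202 + 9*(19/8)) = 44566 + 9/(-202 + 171/8) = 44566 + 9/(-1445/8) = 44566 + 9*(-8/1445) = 44566 - 72/1445 = 64397798/1445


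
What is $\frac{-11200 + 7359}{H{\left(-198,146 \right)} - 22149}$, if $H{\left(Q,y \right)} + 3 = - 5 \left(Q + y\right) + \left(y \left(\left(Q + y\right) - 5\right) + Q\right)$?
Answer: $\frac{3841}{30412} \approx 0.1263$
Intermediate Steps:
$H{\left(Q,y \right)} = -3 - 5 y - 4 Q + y \left(-5 + Q + y\right)$ ($H{\left(Q,y \right)} = -3 - \left(- Q + 5 \left(Q + y\right) - y \left(\left(Q + y\right) - 5\right)\right) = -3 - \left(4 Q + 5 y - y \left(-5 + Q + y\right)\right) = -3 - 5 y - 4 Q + y \left(-5 + Q + y\right)$)
$\frac{-11200 + 7359}{H{\left(-198,146 \right)} - 22149} = \frac{-11200 + 7359}{\left(-3 + 146^{2} - 1460 - -792 - 28908\right) - 22149} = - \frac{3841}{\left(-3 + 21316 - 1460 + 792 - 28908\right) - 22149} = - \frac{3841}{-8263 - 22149} = - \frac{3841}{-30412} = \left(-3841\right) \left(- \frac{1}{30412}\right) = \frac{3841}{30412}$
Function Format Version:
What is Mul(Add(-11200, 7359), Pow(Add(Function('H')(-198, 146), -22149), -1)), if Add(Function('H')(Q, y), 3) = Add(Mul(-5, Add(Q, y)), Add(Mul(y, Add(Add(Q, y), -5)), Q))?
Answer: Rational(3841, 30412) ≈ 0.12630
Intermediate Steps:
Function('H')(Q, y) = Add(-3, Mul(-5, y), Mul(-4, Q), Mul(y, Add(-5, Q, y))) (Function('H')(Q, y) = Add(-3, Add(Mul(-5, Add(Q, y)), Add(Mul(y, Add(Add(Q, y), -5)), Q))) = Add(-3, Add(Add(Mul(-5, Q), Mul(-5, y)), Add(Mul(y, Add(-5, Q, y)), Q))) = Add(-3, Add(Add(Mul(-5, Q), Mul(-5, y)), Add(Q, Mul(y, Add(-5, Q, y))))) = Add(-3, Add(Mul(-5, y), Mul(-4, Q), Mul(y, Add(-5, Q, y)))) = Add(-3, Mul(-5, y), Mul(-4, Q), Mul(y, Add(-5, Q, y))))
Mul(Add(-11200, 7359), Pow(Add(Function('H')(-198, 146), -22149), -1)) = Mul(Add(-11200, 7359), Pow(Add(Add(-3, Pow(146, 2), Mul(-10, 146), Mul(-4, -198), Mul(-198, 146)), -22149), -1)) = Mul(-3841, Pow(Add(Add(-3, 21316, -1460, 792, -28908), -22149), -1)) = Mul(-3841, Pow(Add(-8263, -22149), -1)) = Mul(-3841, Pow(-30412, -1)) = Mul(-3841, Rational(-1, 30412)) = Rational(3841, 30412)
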